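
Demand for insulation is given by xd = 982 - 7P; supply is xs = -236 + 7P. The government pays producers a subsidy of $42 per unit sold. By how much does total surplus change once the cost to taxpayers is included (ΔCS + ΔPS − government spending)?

Pre-subsidy: 982 - 7P = -236 + 7P gives P* = 87, x* = 373.
With the subsidy, sellers receive Ps = Pb + 42 for each unit, where Pb is the price buyers pay.
Supply in terms of Pb becomes xs = -236 + 7(Pb + 42) = 58 + 7Pb. Setting this equal to demand: 982 - 7Pb = 58 + 7Pb, so Pb = 66.
Sellers receive Ps = 66 + 42 = 108; x' = 982 − 7·66 = 520.
ΔCS = ½(373 + 520)(87 − 66) = 9376.5; ΔPS = ½(373 + 520)(108 − 87) = 9376.5.
Government spending = 42 × 520 = 21840.
Net change = 9376.5 + 9376.5 − 21840 = -3087. The loss equals the DWL triangle ½·42·147.

Net change in total surplus = -$3087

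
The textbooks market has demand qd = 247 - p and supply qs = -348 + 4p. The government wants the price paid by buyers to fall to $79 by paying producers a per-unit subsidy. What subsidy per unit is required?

At a buyer price of 79, quantity demanded is 247 − 1·79 = 168.
Sellers supply 168 only when they receive ps with -348 + 4·ps = 168, i.e. ps = 129.
s = ps − pb = 129 − 79 = 50.

Required subsidy s = $50 per unit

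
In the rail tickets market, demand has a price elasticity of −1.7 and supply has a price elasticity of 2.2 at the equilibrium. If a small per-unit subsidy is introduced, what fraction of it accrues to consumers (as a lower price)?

For a small subsidy around the equilibrium, the benefit split depends on the relative slopes, which at a point are proportional to the elasticities.
Buyer share = εs/(εs + |εd|) = 2.2/(2.2 + 1.7) = 22/39; seller share = |εd|/(εs + |εd|) = 17/39.

Consumer share = 22/39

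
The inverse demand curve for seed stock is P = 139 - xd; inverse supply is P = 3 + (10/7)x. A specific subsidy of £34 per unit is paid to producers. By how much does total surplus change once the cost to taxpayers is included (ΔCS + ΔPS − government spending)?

Pre-subsidy: 139 - x = 3 + (10/7)x gives x* = 56 and P* = 83.
With the subsidy, sellers receive Ps = Pb + 34 for each unit, where Pb is the price buyers pay.
On the curves, Pb = 139 - x and Ps = 3 + (10/7)x; the wedge Ps − Pb = 34 gives 3 + (10/7)x − (139 - x) = 34, so x' = 70.
Then Pb = 139 − 1·70 = 69 and Ps = 3 + (10/7)·70 = 103.
ΔCS = ½(56 + 70)(83 − 69) = 882; ΔPS = ½(56 + 70)(103 − 83) = 1260.
Government spending = 34 × 70 = 2380.
Net change = 882 + 1260 − 2380 = -238. The loss equals the DWL triangle ½·34·14.

Net change in total surplus = -£238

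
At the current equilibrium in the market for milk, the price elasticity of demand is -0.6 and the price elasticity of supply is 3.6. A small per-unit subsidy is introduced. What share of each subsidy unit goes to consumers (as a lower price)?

Consumer share = 6/7

For a small subsidy around the equilibrium, the benefit split depends on the relative slopes, which at a point are proportional to the elasticities.
Buyer share = εs/(εs + |εd|) = 3.6/(3.6 + 0.6) = 6/7; seller share = |εd|/(εs + |εd|) = 1/7.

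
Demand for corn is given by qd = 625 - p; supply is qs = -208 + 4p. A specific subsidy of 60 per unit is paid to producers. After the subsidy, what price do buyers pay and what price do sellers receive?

Buyers pay 118.6; sellers receive 178.6

Pre-subsidy: 625 - p = -208 + 4p gives p* = 166.6, q* = 458.4.
With the subsidy, sellers receive ps = pb + 60 for each unit, where pb is the price buyers pay.
Supply in terms of pb becomes qs = -208 + 4(pb + 60) = 32 + 4pb. Setting this equal to demand: 625 - pb = 32 + 4pb, so pb = 118.6.
Sellers receive ps = 118.6 + 60 = 178.6; q' = 625 − 1·118.6 = 506.4.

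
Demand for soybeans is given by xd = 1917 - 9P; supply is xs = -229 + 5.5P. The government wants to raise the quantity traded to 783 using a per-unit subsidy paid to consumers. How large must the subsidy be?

Required subsidy s = 58 per unit

At x = 783, invert demand for the buyer price: Pb = (1917 − 783)/9 = 126; invert supply for the seller price: Ps = (783 − (-229))/5.5 = 184.
The subsidy must fill the gap: s = Ps − Pb = 184 − 126 = 58.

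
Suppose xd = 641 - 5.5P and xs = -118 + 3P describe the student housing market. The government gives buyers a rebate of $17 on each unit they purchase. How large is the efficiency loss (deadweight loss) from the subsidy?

Pre-subsidy: 641 - 5.5P = -118 + 3P gives P* = 1518/17, x* = 2548/17.
With the rebate, buyers effectively pay Pb = Ps − 17, where Ps is the price sellers receive.
Demand in terms of Ps becomes xd = 641 − 5.5(Ps − 17) = 734.5 - 5.5Ps. Setting this equal to supply: 734.5 - 5.5Ps = -118 + 3Ps, so Ps = 1705/17.
Buyers pay Pb = 1705/17 − 17 = 1416/17; x' = -118 + 3·(1705/17) = 3109/17.
The subsidy expands output by 3109/17 − 2548/17 = 33 past the efficient level; on those units the gap between marginal cost and willingness to pay runs from 0 up to 17.
DWL = ½ × 17 × 33 = 280.5.

Deadweight loss = $280.5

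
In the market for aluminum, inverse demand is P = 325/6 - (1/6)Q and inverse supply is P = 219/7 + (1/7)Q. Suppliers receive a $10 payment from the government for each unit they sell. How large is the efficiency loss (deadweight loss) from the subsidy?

Pre-subsidy: 325/6 - (1/6)Q = 219/7 + (1/7)Q gives Q* = 961/13 and P* = 544/13.
With the subsidy, sellers receive Ps = Pb + 10 for each unit, where Pb is the price buyers pay.
On the curves, Pb = 325/6 - (1/6)Q and Ps = 219/7 + (1/7)Q; the wedge Ps − Pb = 10 gives 219/7 + (1/7)Q − (325/6 - (1/6)Q) = 10, so Q' = 1381/13.
Then Pb = 325/6 − (1/6)·(1381/13) = 474/13 and Ps = 219/7 + (1/7)·(1381/13) = 604/13.
The subsidy expands output by 1381/13 − 961/13 = 420/13 past the efficient level; on those units the gap between marginal cost and willingness to pay runs from 0 up to 10.
DWL = ½ × 10 × 420/13 = 2100/13.

Deadweight loss = 2100/13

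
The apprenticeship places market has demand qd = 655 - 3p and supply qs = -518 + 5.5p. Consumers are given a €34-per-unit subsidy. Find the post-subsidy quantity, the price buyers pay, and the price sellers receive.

q' = 307; buyers pay €116; sellers receive €150

Pre-subsidy: 655 - 3p = -518 + 5.5p gives p* = 138, q* = 241.
With the rebate, buyers effectively pay pb = ps − 34, where ps is the price sellers receive.
Demand in terms of ps becomes qd = 655 − 3(ps − 34) = 757 - 3ps. Setting this equal to supply: 757 - 3ps = -518 + 5.5ps, so ps = 150.
Buyers pay pb = 150 − 34 = 116; q' = -518 + 5.5·150 = 307.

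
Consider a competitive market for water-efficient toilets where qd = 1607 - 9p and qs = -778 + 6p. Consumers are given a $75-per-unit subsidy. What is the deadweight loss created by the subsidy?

Deadweight loss = $10125

Pre-subsidy: 1607 - 9p = -778 + 6p gives p* = 159, q* = 176.
With the rebate, buyers effectively pay pb = ps − 75, where ps is the price sellers receive.
Demand in terms of ps becomes qd = 1607 − 9(ps − 75) = 2282 - 9ps. Setting this equal to supply: 2282 - 9ps = -778 + 6ps, so ps = 204.
Buyers pay pb = 204 − 75 = 129; q' = -778 + 6·204 = 446.
The subsidy expands output by 446 − 176 = 270 past the efficient level; on those units the gap between marginal cost and willingness to pay runs from 0 up to 75.
DWL = ½ × 75 × 270 = 10125.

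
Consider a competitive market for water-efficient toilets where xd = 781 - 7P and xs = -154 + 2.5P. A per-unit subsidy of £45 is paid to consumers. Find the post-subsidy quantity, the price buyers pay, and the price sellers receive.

x' = 3324/19; buyers pay 1645/19; sellers receive 2500/19

Pre-subsidy: 781 - 7P = -154 + 2.5P gives P* = 1870/19, x* = 1749/19.
With the rebate, buyers effectively pay Pb = Ps − 45, where Ps is the price sellers receive.
Demand in terms of Ps becomes xd = 781 − 7(Ps − 45) = 1096 - 7Ps. Setting this equal to supply: 1096 - 7Ps = -154 + 2.5Ps, so Ps = 2500/19.
Buyers pay Pb = 2500/19 − 45 = 1645/19; x' = -154 + 2.5·(2500/19) = 3324/19.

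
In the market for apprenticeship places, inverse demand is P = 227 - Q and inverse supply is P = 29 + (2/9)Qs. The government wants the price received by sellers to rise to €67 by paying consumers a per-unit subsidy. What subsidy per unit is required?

At a seller price of 67, quantity supplied is -130.5 + 4.5·67 = 171.
Buyers absorb 171 only when they pay Pb = 227 − 1·171 = 56.
s = Ps − Pb = 67 − 56 = 11.

Required subsidy s = €11 per unit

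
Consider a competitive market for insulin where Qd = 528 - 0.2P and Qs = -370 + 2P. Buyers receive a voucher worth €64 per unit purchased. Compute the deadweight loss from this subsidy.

Pre-subsidy: 528 - 0.2P = -370 + 2P gives P* = 4490/11, Q* = 4910/11.
With the rebate, buyers effectively pay Pb = Ps − 64, where Ps is the price sellers receive.
Demand in terms of Ps becomes Qd = 528 − 0.2(Ps − 64) = 540.8 - 0.2Ps. Setting this equal to supply: 540.8 - 0.2Ps = -370 + 2Ps, so Ps = 414.
Buyers pay Pb = 414 − 64 = 350; Q' = -370 + 2·414 = 458.
The subsidy expands output by 458 − 4910/11 = 128/11 past the efficient level; on those units the gap between marginal cost and willingness to pay runs from 0 up to 64.
DWL = ½ × 64 × 128/11 = 4096/11.

Deadweight loss = 4096/11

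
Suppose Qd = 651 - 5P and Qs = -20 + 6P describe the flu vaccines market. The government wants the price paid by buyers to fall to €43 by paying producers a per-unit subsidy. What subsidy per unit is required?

Required subsidy s = €33 per unit

At a buyer price of 43, quantity demanded is 651 − 5·43 = 436.
Sellers supply 436 only when they receive Ps with -20 + 6·Ps = 436, i.e. Ps = 76.
s = Ps − Pb = 76 − 43 = 33.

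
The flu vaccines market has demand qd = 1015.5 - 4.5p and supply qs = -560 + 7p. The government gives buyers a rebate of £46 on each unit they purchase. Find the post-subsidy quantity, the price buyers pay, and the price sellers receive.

Pre-subsidy: 1015.5 - 4.5p = -560 + 7p gives p* = 137, q* = 399.
With the rebate, buyers effectively pay pb = ps − 46, where ps is the price sellers receive.
Demand in terms of ps becomes qd = 1015.5 − 4.5(ps − 46) = 1222.5 - 4.5ps. Setting this equal to supply: 1222.5 - 4.5ps = -560 + 7ps, so ps = 155.
Buyers pay pb = 155 − 46 = 109; q' = -560 + 7·155 = 525.

q' = 525; buyers pay £109; sellers receive £155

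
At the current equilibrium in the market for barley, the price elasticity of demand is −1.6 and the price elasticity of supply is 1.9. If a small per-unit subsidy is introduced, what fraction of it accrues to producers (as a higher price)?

For a small subsidy around the equilibrium, the benefit split depends on the relative slopes, which at a point are proportional to the elasticities.
Buyer share = εs/(εs + |εd|) = 1.9/(1.9 + 1.6) = 19/35; seller share = |εd|/(εs + |εd|) = 16/35.
So producers capture 16/35 of the subsidy.

Producer share = 16/35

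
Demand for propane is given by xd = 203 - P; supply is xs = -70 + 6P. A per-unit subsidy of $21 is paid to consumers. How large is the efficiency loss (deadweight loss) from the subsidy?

Pre-subsidy: 203 - P = -70 + 6P gives P* = 39, x* = 164.
With the rebate, buyers effectively pay Pb = Ps − 21, where Ps is the price sellers receive.
Demand in terms of Ps becomes xd = 203 − 1(Ps − 21) = 224 - Ps. Setting this equal to supply: 224 - Ps = -70 + 6Ps, so Ps = 42.
Buyers pay Pb = 42 − 21 = 21; x' = -70 + 6·42 = 182.
The subsidy expands output by 182 − 164 = 18 past the efficient level; on those units the gap between marginal cost and willingness to pay runs from 0 up to 21.
DWL = ½ × 21 × 18 = 189.

Deadweight loss = $189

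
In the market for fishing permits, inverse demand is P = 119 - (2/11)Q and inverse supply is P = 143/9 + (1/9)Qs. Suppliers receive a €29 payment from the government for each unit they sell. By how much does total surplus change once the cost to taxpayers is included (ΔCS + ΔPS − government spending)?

Net change in total surplus = -€1435.5

Pre-subsidy: 119 - (2/11)Q = 143/9 + (1/9)Q gives Q* = 352 and P* = 55.
With the subsidy, sellers receive Ps = Pb + 29 for each unit, where Pb is the price buyers pay.
On the curves, Pb = 119 - (2/11)Q and Ps = 143/9 + (1/9)Q; the wedge Ps − Pb = 29 gives 143/9 + (1/9)Q − (119 - (2/11)Q) = 29, so Q' = 451.
Then Pb = 119 − (2/11)·451 = 37 and Ps = 143/9 + (1/9)·451 = 66.
ΔCS = ½(352 + 451)(55 − 37) = 7227; ΔPS = ½(352 + 451)(66 − 55) = 4416.5.
Government spending = 29 × 451 = 13079.
Net change = 7227 + 4416.5 − 13079 = -1435.5. The loss equals the DWL triangle ½·29·99.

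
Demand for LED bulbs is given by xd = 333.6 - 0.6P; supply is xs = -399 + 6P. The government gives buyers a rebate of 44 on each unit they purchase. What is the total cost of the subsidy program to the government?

Pre-subsidy: 333.6 - 0.6P = -399 + 6P gives P* = 111, x* = 267.
With the rebate, buyers effectively pay Pb = Ps − 44, where Ps is the price sellers receive.
Demand in terms of Ps becomes xd = 333.6 − 0.6(Ps − 44) = 360 - 0.6Ps. Setting this equal to supply: 360 - 0.6Ps = -399 + 6Ps, so Ps = 115.
Buyers pay Pb = 115 − 44 = 71; x' = -399 + 6·115 = 291.
Government outlay = subsidy × quantity = 44 × 291 = 12804.

Government cost = 12804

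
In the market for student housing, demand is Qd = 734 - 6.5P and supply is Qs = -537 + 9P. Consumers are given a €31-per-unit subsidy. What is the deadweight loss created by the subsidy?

Deadweight loss = €1813.5

Pre-subsidy: 734 - 6.5P = -537 + 9P gives P* = 82, Q* = 201.
With the rebate, buyers effectively pay Pb = Ps − 31, where Ps is the price sellers receive.
Demand in terms of Ps becomes Qd = 734 − 6.5(Ps − 31) = 935.5 - 6.5Ps. Setting this equal to supply: 935.5 - 6.5Ps = -537 + 9Ps, so Ps = 95.
Buyers pay Pb = 95 − 31 = 64; Q' = -537 + 9·95 = 318.
The subsidy expands output by 318 − 201 = 117 past the efficient level; on those units the gap between marginal cost and willingness to pay runs from 0 up to 31.
DWL = ½ × 31 × 117 = 1813.5.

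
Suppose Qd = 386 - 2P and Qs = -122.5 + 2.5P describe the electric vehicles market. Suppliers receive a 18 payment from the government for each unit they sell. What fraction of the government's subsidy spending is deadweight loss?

DWL / government spending = 1/18

Pre-subsidy: 386 - 2P = -122.5 + 2.5P gives P* = 113, Q* = 160.
With the subsidy, sellers receive Ps = Pb + 18 for each unit, where Pb is the price buyers pay.
Supply in terms of Pb becomes Qs = -122.5 + 2.5(Pb + 18) = -77.5 + 2.5Pb. Setting this equal to demand: 386 - 2Pb = -77.5 + 2.5Pb, so Pb = 103.
Sellers receive Ps = 103 + 18 = 121; Q' = 386 − 2·103 = 180.
ΔCS = ½(160 + 180)(113 − 103) = 1700; ΔPS = ½(160 + 180)(121 − 113) = 1360.
Government spending = 18 × 180 = 3240.
DWL = ½ × 18 × (180 − 160) = 180; fraction = 180 / 3240 = 1/18.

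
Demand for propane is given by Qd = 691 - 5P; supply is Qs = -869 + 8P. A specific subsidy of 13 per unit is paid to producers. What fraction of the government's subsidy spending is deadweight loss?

Pre-subsidy: 691 - 5P = -869 + 8P gives P* = 120, Q* = 91.
With the subsidy, sellers receive Ps = Pb + 13 for each unit, where Pb is the price buyers pay.
Supply in terms of Pb becomes Qs = -869 + 8(Pb + 13) = -765 + 8Pb. Setting this equal to demand: 691 - 5Pb = -765 + 8Pb, so Pb = 112.
Sellers receive Ps = 112 + 13 = 125; Q' = 691 − 5·112 = 131.
ΔCS = ½(91 + 131)(120 − 112) = 888; ΔPS = ½(91 + 131)(125 − 120) = 555.
Government spending = 13 × 131 = 1703.
DWL = ½ × 13 × (131 − 91) = 260; fraction = 260 / 1703 = 20/131.

DWL / government spending = 20/131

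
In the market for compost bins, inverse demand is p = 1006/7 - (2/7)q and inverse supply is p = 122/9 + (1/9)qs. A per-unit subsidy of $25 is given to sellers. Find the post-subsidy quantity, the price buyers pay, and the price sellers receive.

Pre-subsidy: 1006/7 - (2/7)q = 122/9 + (1/9)q gives q* = 328 and p* = 50.
With the subsidy, sellers receive ps = pb + 25 for each unit, where pb is the price buyers pay.
On the curves, pb = 1006/7 - (2/7)q and ps = 122/9 + (1/9)q; the wedge ps − pb = 25 gives 122/9 + (1/9)q − (1006/7 - (2/7)q) = 25, so q' = 391.
Then pb = 1006/7 − (2/7)·391 = 32 and ps = 122/9 + (1/9)·391 = 57.

q' = 391; buyers pay $32; sellers receive $57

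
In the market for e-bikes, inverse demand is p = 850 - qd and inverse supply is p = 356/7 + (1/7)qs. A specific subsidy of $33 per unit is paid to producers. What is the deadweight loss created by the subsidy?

Pre-subsidy: 850 - q = 356/7 + (1/7)q gives q* = 699.25 and p* = 150.75.
With the subsidy, sellers receive ps = pb + 33 for each unit, where pb is the price buyers pay.
On the curves, pb = 850 - q and ps = 356/7 + (1/7)q; the wedge ps − pb = 33 gives 356/7 + (1/7)q − (850 - q) = 33, so q' = 728.125.
Then pb = 850 − 1·728.125 = 121.875 and ps = 356/7 + (1/7)·728.125 = 154.875.
The subsidy expands output by 728.125 − 699.25 = 28.875 past the efficient level; on those units the gap between marginal cost and willingness to pay runs from 0 up to 33.
DWL = ½ × 33 × 28.875 = 476.4375.

Deadweight loss = $476.4375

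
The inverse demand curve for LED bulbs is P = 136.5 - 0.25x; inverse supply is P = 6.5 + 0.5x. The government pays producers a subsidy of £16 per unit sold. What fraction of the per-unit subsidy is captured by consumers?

Consumer share = 1/3

Pre-subsidy: 136.5 - 0.25x = 6.5 + 0.5x gives x* = 520/3 and P* = 559/6.
With the subsidy, sellers receive Ps = Pb + 16 for each unit, where Pb is the price buyers pay.
On the curves, Pb = 136.5 - 0.25x and Ps = 6.5 + 0.5x; the wedge Ps − Pb = 16 gives 6.5 + 0.5x − (136.5 - 0.25x) = 16, so x' = 584/3.
Then Pb = 136.5 − 0.25·(584/3) = 527/6 and Ps = 6.5 + 0.5·(584/3) = 623/6.
Buyers' price falls by P* − Pb = 559/6 − 527/6 = 16/3; sellers' price rises by Ps − P* = 623/6 − 559/6 = 32/3.
So consumers capture (16/3)/16 = 1/3 of each unit of subsidy.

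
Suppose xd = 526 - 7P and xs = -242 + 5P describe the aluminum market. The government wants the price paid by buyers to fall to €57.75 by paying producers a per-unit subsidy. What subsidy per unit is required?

At a buyer price of 57.75, quantity demanded is 526 − 7·57.75 = 121.75.
Sellers supply 121.75 only when they receive Ps with -242 + 5·Ps = 121.75, i.e. Ps = 72.75.
s = Ps − Pb = 72.75 − 57.75 = 15.

Required subsidy s = €15 per unit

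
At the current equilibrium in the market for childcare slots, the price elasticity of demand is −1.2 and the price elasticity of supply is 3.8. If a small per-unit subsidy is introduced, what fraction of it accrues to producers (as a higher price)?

Producer share = 0.24

For a small subsidy around the equilibrium, the benefit split depends on the relative slopes, which at a point are proportional to the elasticities.
Buyer share = εs/(εs + |εd|) = 3.8/(3.8 + 1.2) = 0.76; seller share = |εd|/(εs + |εd|) = 0.24.
So producers capture 0.24 of the subsidy.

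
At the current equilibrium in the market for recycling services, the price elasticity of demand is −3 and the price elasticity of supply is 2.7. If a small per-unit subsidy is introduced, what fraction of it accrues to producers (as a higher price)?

For a small subsidy around the equilibrium, the benefit split depends on the relative slopes, which at a point are proportional to the elasticities.
Buyer share = εs/(εs + |εd|) = 2.7/(2.7 + 3) = 9/19; seller share = |εd|/(εs + |εd|) = 10/19.
So producers capture 10/19 of the subsidy.

Producer share = 10/19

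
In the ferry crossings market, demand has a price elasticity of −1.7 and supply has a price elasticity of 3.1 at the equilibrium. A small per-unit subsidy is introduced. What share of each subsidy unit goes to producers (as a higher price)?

For a small subsidy around the equilibrium, the benefit split depends on the relative slopes, which at a point are proportional to the elasticities.
Buyer share = εs/(εs + |εd|) = 3.1/(3.1 + 1.7) = 31/48; seller share = |εd|/(εs + |εd|) = 17/48.
So producers capture 17/48 of the subsidy.

Producer share = 17/48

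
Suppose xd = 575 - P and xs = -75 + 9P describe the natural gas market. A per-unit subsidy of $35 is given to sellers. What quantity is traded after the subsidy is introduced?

x' = 541.5

Pre-subsidy: 575 - P = -75 + 9P gives P* = 65, x* = 510.
With the subsidy, sellers receive Ps = Pb + 35 for each unit, where Pb is the price buyers pay.
Supply in terms of Pb becomes xs = -75 + 9(Pb + 35) = 240 + 9Pb. Setting this equal to demand: 575 - Pb = 240 + 9Pb, so Pb = 33.5.
Sellers receive Ps = 33.5 + 35 = 68.5; x' = 575 − 1·33.5 = 541.5.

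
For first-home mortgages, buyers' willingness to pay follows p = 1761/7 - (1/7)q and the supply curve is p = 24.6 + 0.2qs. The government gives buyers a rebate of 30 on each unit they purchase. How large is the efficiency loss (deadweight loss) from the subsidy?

Deadweight loss = 1312.5

Pre-subsidy: 1761/7 - (1/7)q = 24.6 + 0.2q gives q* = 662 and p* = 157.
With the rebate, buyers effectively pay pb = ps − 30, where ps is the price sellers receive.
On the curves, pb = 1761/7 - (1/7)q and ps = 24.6 + 0.2q; the wedge ps − pb = 30 gives 24.6 + 0.2q − (1761/7 - (1/7)q) = 30, so q' = 749.5.
Then pb = 1761/7 − (1/7)·749.5 = 144.5 and ps = 24.6 + 0.2·749.5 = 174.5.
The subsidy expands output by 749.5 − 662 = 87.5 past the efficient level; on those units the gap between marginal cost and willingness to pay runs from 0 up to 30.
DWL = ½ × 30 × 87.5 = 1312.5.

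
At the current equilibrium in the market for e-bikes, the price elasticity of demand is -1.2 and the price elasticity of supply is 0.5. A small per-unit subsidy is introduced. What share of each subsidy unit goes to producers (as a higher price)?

For a small subsidy around the equilibrium, the benefit split depends on the relative slopes, which at a point are proportional to the elasticities.
Buyer share = εs/(εs + |εd|) = 0.5/(0.5 + 1.2) = 5/17; seller share = |εd|/(εs + |εd|) = 12/17.
So producers capture 12/17 of the subsidy.

Producer share = 12/17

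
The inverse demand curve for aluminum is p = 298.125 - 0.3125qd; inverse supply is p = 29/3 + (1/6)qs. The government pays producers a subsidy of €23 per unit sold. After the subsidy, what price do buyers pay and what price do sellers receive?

Pre-subsidy: 298.125 - 0.3125q = 29/3 + (1/6)q gives q* = 602 and p* = 110.
With the subsidy, sellers receive ps = pb + 23 for each unit, where pb is the price buyers pay.
On the curves, pb = 298.125 - 0.3125q and ps = 29/3 + (1/6)q; the wedge ps − pb = 23 gives 29/3 + (1/6)q − (298.125 - 0.3125q) = 23, so q' = 650.
Then pb = 298.125 − 0.3125·650 = 95 and ps = 29/3 + (1/6)·650 = 118.

Buyers pay €95; sellers receive €118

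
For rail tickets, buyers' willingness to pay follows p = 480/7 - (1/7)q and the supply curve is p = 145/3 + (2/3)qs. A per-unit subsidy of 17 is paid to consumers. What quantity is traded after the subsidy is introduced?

q' = 46

Pre-subsidy: 480/7 - (1/7)q = 145/3 + (2/3)q gives q* = 25 and p* = 65.
With the rebate, buyers effectively pay pb = ps − 17, where ps is the price sellers receive.
On the curves, pb = 480/7 - (1/7)q and ps = 145/3 + (2/3)q; the wedge ps − pb = 17 gives 145/3 + (2/3)q − (480/7 - (1/7)q) = 17, so q' = 46.
Then pb = 480/7 − (1/7)·46 = 62 and ps = 145/3 + (2/3)·46 = 79.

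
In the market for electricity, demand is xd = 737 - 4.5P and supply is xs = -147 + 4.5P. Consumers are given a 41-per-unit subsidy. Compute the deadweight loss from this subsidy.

Deadweight loss = 1891.125

Pre-subsidy: 737 - 4.5P = -147 + 4.5P gives P* = 884/9, x* = 295.
With the rebate, buyers effectively pay Pb = Ps − 41, where Ps is the price sellers receive.
Demand in terms of Ps becomes xd = 737 − 4.5(Ps − 41) = 921.5 - 4.5Ps. Setting this equal to supply: 921.5 - 4.5Ps = -147 + 4.5Ps, so Ps = 2137/18.
Buyers pay Pb = 2137/18 − 41 = 1399/18; x' = -147 + 4.5·(2137/18) = 387.25.
The subsidy expands output by 387.25 − 295 = 92.25 past the efficient level; on those units the gap between marginal cost and willingness to pay runs from 0 up to 41.
DWL = ½ × 41 × 92.25 = 1891.125.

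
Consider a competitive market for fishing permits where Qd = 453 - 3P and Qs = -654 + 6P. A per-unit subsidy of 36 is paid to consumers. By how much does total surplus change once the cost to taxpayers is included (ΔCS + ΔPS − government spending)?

Pre-subsidy: 453 - 3P = -654 + 6P gives P* = 123, Q* = 84.
With the rebate, buyers effectively pay Pb = Ps − 36, where Ps is the price sellers receive.
Demand in terms of Ps becomes Qd = 453 − 3(Ps − 36) = 561 - 3Ps. Setting this equal to supply: 561 - 3Ps = -654 + 6Ps, so Ps = 135.
Buyers pay Pb = 135 − 36 = 99; Q' = -654 + 6·135 = 156.
ΔCS = ½(84 + 156)(123 − 99) = 2880; ΔPS = ½(84 + 156)(135 − 123) = 1440.
Government spending = 36 × 156 = 5616.
Net change = 2880 + 1440 − 5616 = -1296. The loss equals the DWL triangle ½·36·72.

Net change in total surplus = -1296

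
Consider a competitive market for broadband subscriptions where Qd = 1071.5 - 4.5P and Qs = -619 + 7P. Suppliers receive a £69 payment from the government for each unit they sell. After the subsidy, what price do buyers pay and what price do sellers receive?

Pre-subsidy: 1071.5 - 4.5P = -619 + 7P gives P* = 147, Q* = 410.
With the subsidy, sellers receive Ps = Pb + 69 for each unit, where Pb is the price buyers pay.
Supply in terms of Pb becomes Qs = -619 + 7(Pb + 69) = -136 + 7Pb. Setting this equal to demand: 1071.5 - 4.5Pb = -136 + 7Pb, so Pb = 105.
Sellers receive Ps = 105 + 69 = 174; Q' = 1071.5 − 4.5·105 = 599.

Buyers pay £105; sellers receive £174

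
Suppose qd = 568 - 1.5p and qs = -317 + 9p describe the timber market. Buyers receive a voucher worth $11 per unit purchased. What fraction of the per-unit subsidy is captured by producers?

Pre-subsidy: 568 - 1.5p = -317 + 9p gives p* = 590/7, q* = 3091/7.
With the rebate, buyers effectively pay pb = ps − 11, where ps is the price sellers receive.
Demand in terms of ps becomes qd = 568 − 1.5(ps − 11) = 584.5 - 1.5ps. Setting this equal to supply: 584.5 - 1.5ps = -317 + 9ps, so ps = 601/7.
Buyers pay pb = 601/7 − 11 = 524/7; q' = -317 + 9·(601/7) = 3190/7.
Buyers' price falls by p* − pb = 590/7 − 524/7 = 66/7; sellers' price rises by ps − p* = 601/7 − 590/7 = 11/7.
So producers capture (11/7)/11 = 1/7 of each unit of subsidy.

Producer share = 1/7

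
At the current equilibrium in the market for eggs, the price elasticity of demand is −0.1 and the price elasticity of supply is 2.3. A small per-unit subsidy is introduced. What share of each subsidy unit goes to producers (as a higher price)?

Producer share = 1/24

For a small subsidy around the equilibrium, the benefit split depends on the relative slopes, which at a point are proportional to the elasticities.
Buyer share = εs/(εs + |εd|) = 2.3/(2.3 + 0.1) = 23/24; seller share = |εd|/(εs + |εd|) = 1/24.
So producers capture 1/24 of the subsidy.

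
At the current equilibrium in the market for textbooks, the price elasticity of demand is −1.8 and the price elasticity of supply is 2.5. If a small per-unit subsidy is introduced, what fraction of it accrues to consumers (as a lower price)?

Consumer share = 25/43

For a small subsidy around the equilibrium, the benefit split depends on the relative slopes, which at a point are proportional to the elasticities.
Buyer share = εs/(εs + |εd|) = 2.5/(2.5 + 1.8) = 25/43; seller share = |εd|/(εs + |εd|) = 18/43.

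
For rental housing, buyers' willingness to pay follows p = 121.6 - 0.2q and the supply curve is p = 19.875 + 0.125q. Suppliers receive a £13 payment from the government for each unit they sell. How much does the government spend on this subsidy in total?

Pre-subsidy: 121.6 - 0.2q = 19.875 + 0.125q gives q* = 313 and p* = 59.
With the subsidy, sellers receive ps = pb + 13 for each unit, where pb is the price buyers pay.
On the curves, pb = 121.6 - 0.2q and ps = 19.875 + 0.125q; the wedge ps − pb = 13 gives 19.875 + 0.125q − (121.6 - 0.2q) = 13, so q' = 353.
Then pb = 121.6 − 0.2·353 = 51 and ps = 19.875 + 0.125·353 = 64.
Government outlay = subsidy × quantity = 13 × 353 = 4589.

Government cost = £4589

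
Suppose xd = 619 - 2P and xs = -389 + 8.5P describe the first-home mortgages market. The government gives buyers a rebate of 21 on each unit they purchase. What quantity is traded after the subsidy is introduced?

x' = 461

Pre-subsidy: 619 - 2P = -389 + 8.5P gives P* = 96, x* = 427.
With the rebate, buyers effectively pay Pb = Ps − 21, where Ps is the price sellers receive.
Demand in terms of Ps becomes xd = 619 − 2(Ps − 21) = 661 - 2Ps. Setting this equal to supply: 661 - 2Ps = -389 + 8.5Ps, so Ps = 100.
Buyers pay Pb = 100 − 21 = 79; x' = -389 + 8.5·100 = 461.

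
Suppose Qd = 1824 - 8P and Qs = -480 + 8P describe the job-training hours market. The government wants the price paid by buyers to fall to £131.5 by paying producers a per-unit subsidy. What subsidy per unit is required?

At a buyer price of 131.5, quantity demanded is 1824 − 8·131.5 = 772.
Sellers supply 772 only when they receive Ps with -480 + 8·Ps = 772, i.e. Ps = 156.5.
s = Ps − Pb = 156.5 − 131.5 = 25.

Required subsidy s = £25 per unit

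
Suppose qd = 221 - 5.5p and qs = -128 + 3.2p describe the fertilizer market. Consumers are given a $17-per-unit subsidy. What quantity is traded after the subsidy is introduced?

Pre-subsidy: 221 - 5.5p = -128 + 3.2p gives p* = 3490/87, q* = 32/87.
With the rebate, buyers effectively pay pb = ps − 17, where ps is the price sellers receive.
Demand in terms of ps becomes qd = 221 − 5.5(ps − 17) = 314.5 - 5.5ps. Setting this equal to supply: 314.5 - 5.5ps = -128 + 3.2ps, so ps = 1475/29.
Buyers pay pb = 1475/29 − 17 = 982/29; q' = -128 + 3.2·(1475/29) = 1008/29.

q' = 1008/29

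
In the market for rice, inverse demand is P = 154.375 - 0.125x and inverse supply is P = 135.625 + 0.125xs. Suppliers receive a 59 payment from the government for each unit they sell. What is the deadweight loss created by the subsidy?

Deadweight loss = 6962

Pre-subsidy: 154.375 - 0.125x = 135.625 + 0.125x gives x* = 75 and P* = 145.
With the subsidy, sellers receive Ps = Pb + 59 for each unit, where Pb is the price buyers pay.
On the curves, Pb = 154.375 - 0.125x and Ps = 135.625 + 0.125x; the wedge Ps − Pb = 59 gives 135.625 + 0.125x − (154.375 - 0.125x) = 59, so x' = 311.
Then Pb = 154.375 − 0.125·311 = 115.5 and Ps = 135.625 + 0.125·311 = 174.5.
The subsidy expands output by 311 − 75 = 236 past the efficient level; on those units the gap between marginal cost and willingness to pay runs from 0 up to 59.
DWL = ½ × 59 × 236 = 6962.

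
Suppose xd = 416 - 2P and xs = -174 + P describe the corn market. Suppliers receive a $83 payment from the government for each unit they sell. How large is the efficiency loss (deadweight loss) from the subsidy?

Deadweight loss = 6889/3

Pre-subsidy: 416 - 2P = -174 + P gives P* = 590/3, x* = 68/3.
With the subsidy, sellers receive Ps = Pb + 83 for each unit, where Pb is the price buyers pay.
Supply in terms of Pb becomes xs = -174 + 1(Pb + 83) = -91 + Pb. Setting this equal to demand: 416 - 2Pb = -91 + Pb, so Pb = 169.
Sellers receive Ps = 169 + 83 = 252; x' = 416 − 2·169 = 78.
The subsidy expands output by 78 − 68/3 = 166/3 past the efficient level; on those units the gap between marginal cost and willingness to pay runs from 0 up to 83.
DWL = ½ × 83 × 166/3 = 6889/3.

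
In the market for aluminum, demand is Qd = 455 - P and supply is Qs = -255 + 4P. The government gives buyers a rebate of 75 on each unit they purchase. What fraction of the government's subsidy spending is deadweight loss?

Pre-subsidy: 455 - P = -255 + 4P gives P* = 142, Q* = 313.
With the rebate, buyers effectively pay Pb = Ps − 75, where Ps is the price sellers receive.
Demand in terms of Ps becomes Qd = 455 − 1(Ps − 75) = 530 - Ps. Setting this equal to supply: 530 - Ps = -255 + 4Ps, so Ps = 157.
Buyers pay Pb = 157 − 75 = 82; Q' = -255 + 4·157 = 373.
ΔCS = ½(313 + 373)(142 − 82) = 20580; ΔPS = ½(313 + 373)(157 − 142) = 5145.
Government spending = 75 × 373 = 27975.
DWL = ½ × 75 × (373 − 313) = 2250; fraction = 2250 / 27975 = 30/373.

DWL / government spending = 30/373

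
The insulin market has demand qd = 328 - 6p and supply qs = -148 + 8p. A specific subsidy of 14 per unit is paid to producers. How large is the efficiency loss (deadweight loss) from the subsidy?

Deadweight loss = 336

Pre-subsidy: 328 - 6p = -148 + 8p gives p* = 34, q* = 124.
With the subsidy, sellers receive ps = pb + 14 for each unit, where pb is the price buyers pay.
Supply in terms of pb becomes qs = -148 + 8(pb + 14) = -36 + 8pb. Setting this equal to demand: 328 - 6pb = -36 + 8pb, so pb = 26.
Sellers receive ps = 26 + 14 = 40; q' = 328 − 6·26 = 172.
The subsidy expands output by 172 − 124 = 48 past the efficient level; on those units the gap between marginal cost and willingness to pay runs from 0 up to 14.
DWL = ½ × 14 × 48 = 336.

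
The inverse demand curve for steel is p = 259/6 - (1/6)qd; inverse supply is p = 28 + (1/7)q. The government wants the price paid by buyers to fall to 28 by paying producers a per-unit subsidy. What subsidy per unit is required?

Required subsidy s = 13 per unit

At a buyer price of 28, quantity demanded is 259 − 6·28 = 91.
Sellers supply 91 only when they receive ps = 28 + (1/7)·91 = 41.
s = ps − pb = 41 − 28 = 13.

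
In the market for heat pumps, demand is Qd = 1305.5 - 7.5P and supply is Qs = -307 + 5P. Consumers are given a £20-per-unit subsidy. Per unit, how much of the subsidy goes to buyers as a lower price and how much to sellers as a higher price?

Buyers gain £8 per unit; sellers gain £12 per unit

Pre-subsidy: 1305.5 - 7.5P = -307 + 5P gives P* = 129, Q* = 338.
With the rebate, buyers effectively pay Pb = Ps − 20, where Ps is the price sellers receive.
Demand in terms of Ps becomes Qd = 1305.5 − 7.5(Ps − 20) = 1455.5 - 7.5Ps. Setting this equal to supply: 1455.5 - 7.5Ps = -307 + 5Ps, so Ps = 141.
Buyers pay Pb = 141 − 20 = 121; Q' = -307 + 5·141 = 398.
Buyers' price falls by P* − Pb = 129 − 121 = 8; sellers' price rises by Ps − P* = 141 − 129 = 12.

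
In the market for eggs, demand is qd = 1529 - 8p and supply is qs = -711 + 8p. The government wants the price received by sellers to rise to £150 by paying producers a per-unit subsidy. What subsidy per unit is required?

Required subsidy s = £20 per unit

At a seller price of 150, quantity supplied is -711 + 8·150 = 489.
Buyers absorb 489 only when they pay pb with 1529 − 8·pb = 489, i.e. pb = 130.
s = ps − pb = 150 − 130 = 20.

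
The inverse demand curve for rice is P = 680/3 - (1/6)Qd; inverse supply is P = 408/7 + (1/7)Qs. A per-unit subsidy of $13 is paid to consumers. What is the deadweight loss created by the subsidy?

Pre-subsidy: 680/3 - (1/6)Q = 408/7 + (1/7)Q gives Q* = 544 and P* = 136.
With the rebate, buyers effectively pay Pb = Ps − 13, where Ps is the price sellers receive.
On the curves, Pb = 680/3 - (1/6)Q and Ps = 408/7 + (1/7)Q; the wedge Ps − Pb = 13 gives 408/7 + (1/7)Q − (680/3 - (1/6)Q) = 13, so Q' = 586.
Then Pb = 680/3 − (1/6)·586 = 129 and Ps = 408/7 + (1/7)·586 = 142.
The subsidy expands output by 586 − 544 = 42 past the efficient level; on those units the gap between marginal cost and willingness to pay runs from 0 up to 13.
DWL = ½ × 13 × 42 = 273.

Deadweight loss = $273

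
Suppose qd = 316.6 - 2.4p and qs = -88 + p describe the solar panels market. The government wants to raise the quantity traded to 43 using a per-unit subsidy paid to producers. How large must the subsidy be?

At q = 43, invert demand for the buyer price: pb = (316.6 − 43)/2.4 = 114; invert supply for the seller price: ps = (43 − (-88))/1 = 131.
The subsidy must fill the gap: s = ps − pb = 131 − 114 = 17.

Required subsidy s = 17 per unit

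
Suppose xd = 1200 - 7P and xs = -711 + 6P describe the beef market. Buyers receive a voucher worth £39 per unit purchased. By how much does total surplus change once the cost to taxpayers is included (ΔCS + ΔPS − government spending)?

Pre-subsidy: 1200 - 7P = -711 + 6P gives P* = 147, x* = 171.
With the rebate, buyers effectively pay Pb = Ps − 39, where Ps is the price sellers receive.
Demand in terms of Ps becomes xd = 1200 − 7(Ps − 39) = 1473 - 7Ps. Setting this equal to supply: 1473 - 7Ps = -711 + 6Ps, so Ps = 168.
Buyers pay Pb = 168 − 39 = 129; x' = -711 + 6·168 = 297.
ΔCS = ½(171 + 297)(147 − 129) = 4212; ΔPS = ½(171 + 297)(168 − 147) = 4914.
Government spending = 39 × 297 = 11583.
Net change = 4212 + 4914 − 11583 = -2457. The loss equals the DWL triangle ½·39·126.

Net change in total surplus = -£2457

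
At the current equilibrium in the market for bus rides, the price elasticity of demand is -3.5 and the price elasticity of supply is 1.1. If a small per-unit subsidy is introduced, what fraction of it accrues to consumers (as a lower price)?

Consumer share = 11/46

For a small subsidy around the equilibrium, the benefit split depends on the relative slopes, which at a point are proportional to the elasticities.
Buyer share = εs/(εs + |εd|) = 1.1/(1.1 + 3.5) = 11/46; seller share = |εd|/(εs + |εd|) = 35/46.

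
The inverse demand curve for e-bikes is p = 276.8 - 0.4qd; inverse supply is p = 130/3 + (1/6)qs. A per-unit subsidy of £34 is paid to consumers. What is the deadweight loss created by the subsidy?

Deadweight loss = £1020

Pre-subsidy: 276.8 - 0.4q = 130/3 + (1/6)q gives q* = 412 and p* = 112.
With the rebate, buyers effectively pay pb = ps − 34, where ps is the price sellers receive.
On the curves, pb = 276.8 - 0.4q and ps = 130/3 + (1/6)q; the wedge ps − pb = 34 gives 130/3 + (1/6)q − (276.8 - 0.4q) = 34, so q' = 472.
Then pb = 276.8 − 0.4·472 = 88 and ps = 130/3 + (1/6)·472 = 122.
The subsidy expands output by 472 − 412 = 60 past the efficient level; on those units the gap between marginal cost and willingness to pay runs from 0 up to 34.
DWL = ½ × 34 × 60 = 1020.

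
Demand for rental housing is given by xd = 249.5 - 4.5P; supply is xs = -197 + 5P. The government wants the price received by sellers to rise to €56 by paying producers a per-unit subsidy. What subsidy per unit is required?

Required subsidy s = €19 per unit

At a seller price of 56, quantity supplied is -197 + 5·56 = 83.
Buyers absorb 83 only when they pay Pb with 249.5 − 4.5·Pb = 83, i.e. Pb = 37.
s = Ps − Pb = 56 − 37 = 19.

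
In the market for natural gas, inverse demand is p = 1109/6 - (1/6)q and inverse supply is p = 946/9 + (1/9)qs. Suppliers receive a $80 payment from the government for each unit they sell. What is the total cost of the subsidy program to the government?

Government cost = $46000

Pre-subsidy: 1109/6 - (1/6)q = 946/9 + (1/9)q gives q* = 287 and p* = 137.
With the subsidy, sellers receive ps = pb + 80 for each unit, where pb is the price buyers pay.
On the curves, pb = 1109/6 - (1/6)q and ps = 946/9 + (1/9)q; the wedge ps − pb = 80 gives 946/9 + (1/9)q − (1109/6 - (1/6)q) = 80, so q' = 575.
Then pb = 1109/6 − (1/6)·575 = 89 and ps = 946/9 + (1/9)·575 = 169.
Government outlay = subsidy × quantity = 80 × 575 = 46000.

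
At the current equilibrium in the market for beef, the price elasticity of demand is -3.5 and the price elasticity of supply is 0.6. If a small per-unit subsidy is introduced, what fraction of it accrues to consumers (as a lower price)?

Consumer share = 6/41

For a small subsidy around the equilibrium, the benefit split depends on the relative slopes, which at a point are proportional to the elasticities.
Buyer share = εs/(εs + |εd|) = 0.6/(0.6 + 3.5) = 6/41; seller share = |εd|/(εs + |εd|) = 35/41.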